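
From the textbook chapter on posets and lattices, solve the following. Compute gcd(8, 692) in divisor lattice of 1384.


In a divisor lattice, meet = gcd (greatest common divisor).
By Euclidean algorithm or factoring: gcd(8,692) = 4


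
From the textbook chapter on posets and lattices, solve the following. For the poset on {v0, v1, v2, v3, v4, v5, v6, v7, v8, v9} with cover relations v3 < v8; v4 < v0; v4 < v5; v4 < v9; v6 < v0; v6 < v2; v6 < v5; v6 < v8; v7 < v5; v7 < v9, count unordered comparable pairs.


A comparable pair {a,b} has a < b or b < a in the order.
Count unordered pairs where one element is strictly below the other.
Examples: {v0,v4}, {v0,v6}, {v2,v6}, {v3,v8}, ...
Total comparable pairs: 10


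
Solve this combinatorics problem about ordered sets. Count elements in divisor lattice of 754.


Divisors of 754: [1, 2, 13, 26, 29, 58, 377, 754]
Count: 8


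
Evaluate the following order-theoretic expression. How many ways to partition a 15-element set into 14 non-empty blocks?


S(n,k) = k*S(n-1,k) + S(n-1,k-1).
S(14,14) = 1, S(14,13) = 91
S(15,14) = 14*1 + 91 = 14 + 91
S(15,14) = 105


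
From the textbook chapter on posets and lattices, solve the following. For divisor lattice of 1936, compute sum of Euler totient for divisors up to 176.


Divisors of 1936 up to 176: [1, 2, 4, 8, 11, 16, 22, 44, 88, 121, 176]
phi values: [1, 1, 2, 4, 10, 8, 10, 20, 40, 110, 80]
Sum = 286


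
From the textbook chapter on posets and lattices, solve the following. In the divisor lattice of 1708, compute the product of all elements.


Divisors of 1708: [1, 2, 4, 7, 14, 28, 61, 122, 244, 427, 854, 1708]
Product = n^(d(n)/2) = 1708^(12/2)
Product = 24827168863016095744


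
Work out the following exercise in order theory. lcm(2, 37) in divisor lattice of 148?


Join=lcm.
gcd(2,37)=1
lcm=74


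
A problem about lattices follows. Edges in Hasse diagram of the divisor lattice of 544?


A cover relation a -< b holds when a < b with no c strictly between.
Cover relations:
  1 -< 2
  1 -< 17
  2 -< 4
  2 -< 34
  4 -< 8
  4 -< 68
  8 -< 16
  8 -< 136
  ...8 more
Total: 16


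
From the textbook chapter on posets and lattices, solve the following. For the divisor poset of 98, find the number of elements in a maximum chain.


A chain is a totally ordered subset; we count the number of elements in a maximum chain.
Compute, for each element x, the size of the longest chain ending at x:
  1: 1
  2: 2
  7: 2
  49: 3
  14: 3
  98: 4
A maximum chain: 1 < 2 < 14 < 98
Number of elements in the longest chain: 4


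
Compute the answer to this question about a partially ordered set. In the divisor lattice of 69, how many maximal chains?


A maximal chain goes from the minimum element to a maximal element via cover relations.
Counting all min-to-max paths in the cover graph.
Total maximal chains: 2


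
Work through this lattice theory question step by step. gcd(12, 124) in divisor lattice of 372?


Meet=gcd.
gcd(12,124)=4


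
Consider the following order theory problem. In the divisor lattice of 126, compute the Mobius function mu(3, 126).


In a divisor lattice, mu(a,b) = mu(b/a) where mu is the classical Mobius function.
b/a = 126/3 = 42
Prime factorization of 42: primes [2, 3, 7]
42 is squarefree with 3 prime factor(s), so mu(42) = (-1)^3 = -1


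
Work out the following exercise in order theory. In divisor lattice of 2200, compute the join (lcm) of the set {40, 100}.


In a divisor lattice, join = lcm (least common multiple).
Compute lcm iteratively: start with first element, then lcm(current, next).
Elements: [40, 100]
lcm(40,100) = 200
Final lcm = 200


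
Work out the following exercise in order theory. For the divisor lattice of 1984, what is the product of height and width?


Height = length of longest chain minus 1; width = size of largest antichain.
A maximum chain: 1 | 31 | 62 | 124 | 248 | 496 | 992 | 1984  (height 7).
A maximum antichain: {2, 31}  (width 2).
Product = 7 * 2 = 14


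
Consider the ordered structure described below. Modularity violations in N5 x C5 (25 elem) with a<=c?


Modular law: if a <= c then a v (b ^ c) = (a v b) ^ c.
Check all triples (a,b,c) with a <= c among 25 elements.
  e.g. a=(a,0), b=(c,0), c=(b,0): lhs=(a,0) != rhs=(b,0)
  e.g. a=(a,0), b=(c,1), c=(b,0): lhs=(a,0) != rhs=(b,0)
Total violating triples: 75


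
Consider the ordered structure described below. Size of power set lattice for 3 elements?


Power set = 2^n.
2^3 = 8


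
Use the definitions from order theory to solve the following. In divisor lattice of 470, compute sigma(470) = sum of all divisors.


sigma(n) = sum of divisors.
Divisors of 470: [1, 2, 5, 10, 47, 94, 235, 470]
Sum = 864


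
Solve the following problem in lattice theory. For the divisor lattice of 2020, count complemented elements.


An element a is complemented if some b has a meet b = bottom, a join b = top.
a is complemented iff gcd(a, n/a)=1, i.e. a is a unitary divisor of 2020.
Complemented elements: 1, 4, 5, 20, 101, 404, ... (2 more)
Count: 8


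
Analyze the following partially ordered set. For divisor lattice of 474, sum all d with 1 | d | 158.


Interval [1,158] in divisors of 474: [1, 2, 79, 158]
Sum = 240


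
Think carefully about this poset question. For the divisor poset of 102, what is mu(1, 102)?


In a divisor lattice, mu(a,b) = mu(b/a) where mu is the classical Mobius function.
b/a = 102/1 = 102
Prime factorization of 102: primes [2, 3, 17]
102 is squarefree with 3 prime factor(s), so mu(102) = (-1)^3 = -1


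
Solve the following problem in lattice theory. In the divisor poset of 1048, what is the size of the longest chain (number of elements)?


A chain is a totally ordered subset; we count the number of elements in a maximum chain.
Compute, for each element x, the size of the longest chain ending at x:
  1: 1
  2: 2
  131: 2
  4: 3
  8: 4
  262: 3
  ...
A maximum chain: 1 < 2 < 4 < 8 < 1048
Number of elements in the longest chain: 5


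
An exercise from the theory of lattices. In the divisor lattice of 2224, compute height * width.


Height = length of longest chain minus 1; width = size of largest antichain.
A maximum chain: 1 | 139 | 278 | 556 | 1112 | 2224  (height 5).
A maximum antichain: {2, 139}  (width 2).
Product = 5 * 2 = 10


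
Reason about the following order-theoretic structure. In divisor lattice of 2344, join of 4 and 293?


In a divisor lattice, join = lcm (least common multiple).
gcd(4,293) = 1
lcm(4,293) = 4*293/gcd = 1172/1 = 1172


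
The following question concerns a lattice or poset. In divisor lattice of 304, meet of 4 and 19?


In a divisor lattice, meet = gcd (greatest common divisor).
By Euclidean algorithm or factoring: gcd(4,19) = 1


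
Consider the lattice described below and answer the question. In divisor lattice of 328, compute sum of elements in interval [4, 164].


Interval [4,164] in divisors of 328: [4, 164]
Sum = 168


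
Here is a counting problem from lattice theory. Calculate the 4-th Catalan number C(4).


C(n) = C(2n, n) / (n+1).
C(8, 4) = 70
C(4) = 70 / 5 = 14


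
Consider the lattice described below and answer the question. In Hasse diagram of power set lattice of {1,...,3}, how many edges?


A cover relation a -< b holds when a < b with no c strictly between.
Cover relations:
  {} -< {1}
  {} -< {2}
  {} -< {3}
  {1} -< {1,2}
  {1} -< {1,3}
  {2} -< {1,2}
  {2} -< {2,3}
  {3} -< {1,3}
  ...4 more
Total: 12


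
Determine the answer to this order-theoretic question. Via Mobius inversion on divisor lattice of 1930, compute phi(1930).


phi(n) = n * prod_{p|n} (1 - 1/p).
Prime divisors of 1930: [2, 5, 193]
phi(1930) = 1930 * (1 - 1/2) * (1 - 1/5) * (1 - 1/193)
phi(1930) = 768


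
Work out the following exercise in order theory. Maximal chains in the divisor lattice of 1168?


A maximal chain goes from the minimum element to a maximal element via cover relations.
Counting all min-to-max paths in the cover graph.
Total maximal chains: 5


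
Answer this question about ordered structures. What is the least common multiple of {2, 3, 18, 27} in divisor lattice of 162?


In a divisor lattice, join = lcm (least common multiple).
Compute lcm iteratively: start with first element, then lcm(current, next).
Elements: [2, 3, 18, 27]
lcm(2,3) = 6
lcm(6,18) = 18
lcm(18,27) = 54
Final lcm = 54


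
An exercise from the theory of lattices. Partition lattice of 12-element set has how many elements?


B(n) = number of set partitions of an n-element set.
B(n) satisfies the recurrence: B(n+1) = sum_k C(n,k)*B(k).
B(12) = 4213597


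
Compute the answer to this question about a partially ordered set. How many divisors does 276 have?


Divisors of 276: [1, 2, 3, 4, 6, 12, 23, 46, 69, 92, 138, 276]
Count: 12


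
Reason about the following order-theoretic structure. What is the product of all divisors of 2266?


Divisors of 2266: [1, 2, 11, 22, 103, 206, 1133, 2266]
Product = n^(d(n)/2) = 2266^(8/2)
Product = 26365719179536


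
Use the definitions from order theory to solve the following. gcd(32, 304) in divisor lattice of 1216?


Meet=gcd.
gcd(32,304)=16


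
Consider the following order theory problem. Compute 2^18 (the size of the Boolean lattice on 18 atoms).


Power set = 2^n.
2^18 = 262144


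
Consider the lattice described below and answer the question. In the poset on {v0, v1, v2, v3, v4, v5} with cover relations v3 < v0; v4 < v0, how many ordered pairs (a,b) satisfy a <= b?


The order relation is {(a,b) : a <= b}, reflexive so it includes (a,a).
Examples: (v0,v0), (v1,v1), (v2,v2), (v3,v0), (v3,v3), ...
Total ordered pairs: 8


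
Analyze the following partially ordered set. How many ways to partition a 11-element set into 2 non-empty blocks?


S(n,k) = k*S(n-1,k) + S(n-1,k-1).
S(10,2) = 511, S(10,1) = 1
S(11,2) = 2*511 + 1 = 1022 + 1
S(11,2) = 1023


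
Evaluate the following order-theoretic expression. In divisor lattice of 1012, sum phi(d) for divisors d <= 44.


Divisors of 1012 up to 44: [1, 2, 4, 11, 22, 23, 44]
phi values: [1, 1, 2, 10, 10, 22, 20]
Sum = 66


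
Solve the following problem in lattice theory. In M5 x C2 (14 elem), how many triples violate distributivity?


Distributive law: a ^ (b v c) = (a ^ b) v (a ^ c).
Check all 14^3 = 2744 ordered triples (a,b,c).
  e.g. a=(a1,0), b=(a2,0), c=(a3,0): lhs=(a1,0) != rhs=(0,0)
  e.g. a=(a1,0), b=(a2,0), c=(a3,1): lhs=(a1,0) != rhs=(0,0)
Total violating triples: 480


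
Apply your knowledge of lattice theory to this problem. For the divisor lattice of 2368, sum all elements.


sigma(n) = sum of divisors.
Divisors of 2368: [1, 2, 4, 8, 16, 32, 37, 64, 74, 148, 296, 592, 1184, 2368]
Sum = 4826


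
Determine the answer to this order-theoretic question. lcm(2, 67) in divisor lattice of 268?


Join=lcm.
gcd(2,67)=1
lcm=134


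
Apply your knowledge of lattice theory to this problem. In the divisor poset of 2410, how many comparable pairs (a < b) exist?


A comparable pair {a,b} has a < b or b < a in the order.
Count unordered pairs where one element is strictly below the other.
Examples: {1,2}, {1,5}, {1,10}, {1,241}, ...
Total comparable pairs: 19


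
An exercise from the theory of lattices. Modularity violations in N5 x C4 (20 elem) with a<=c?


Modular law: if a <= c then a v (b ^ c) = (a v b) ^ c.
Check all triples (a,b,c) with a <= c among 20 elements.
  e.g. a=(a,0), b=(c,0), c=(b,0): lhs=(a,0) != rhs=(b,0)
  e.g. a=(a,0), b=(c,1), c=(b,0): lhs=(a,0) != rhs=(b,0)
Total violating triples: 40


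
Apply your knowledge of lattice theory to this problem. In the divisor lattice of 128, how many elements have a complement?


An element a is complemented if some b has a meet b = bottom, a join b = top.
a is complemented iff gcd(a, n/a)=1, i.e. a is a unitary divisor of 128.
Complemented elements: 1, 128
Count: 2


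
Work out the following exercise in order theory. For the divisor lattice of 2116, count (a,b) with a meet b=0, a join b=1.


Complement pair (a,b): a meet b = bottom, a join b = top.
Here: gcd(a,b)=1 and lcm(a,b)=2116, i.e. a*b=2116 with a,b coprime.
Pairs found: (1,2116), (4,529), (529,4), (2116,1)
Total ordered pairs: 4


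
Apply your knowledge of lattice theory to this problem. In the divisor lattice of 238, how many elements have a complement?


An element a is complemented if some b has a meet b = bottom, a join b = top.
a is complemented iff gcd(a, n/a)=1, i.e. a is a unitary divisor of 238.
Complemented elements: 1, 2, 7, 14, 17, 34, ... (2 more)
Count: 8


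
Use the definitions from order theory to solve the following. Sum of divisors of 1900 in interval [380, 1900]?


Interval [380,1900] in divisors of 1900: [380, 1900]
Sum = 2280


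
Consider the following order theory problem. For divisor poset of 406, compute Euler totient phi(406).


phi(n) = n * prod_{p|n} (1 - 1/p).
Prime divisors of 406: [2, 7, 29]
phi(406) = 406 * (1 - 1/2) * (1 - 1/7) * (1 - 1/29)
phi(406) = 168


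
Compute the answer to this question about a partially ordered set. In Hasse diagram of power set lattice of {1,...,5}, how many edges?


A cover relation a -< b holds when a < b with no c strictly between.
Cover relations:
  {} -< {1}
  {} -< {2}
  {} -< {3}
  {} -< {4}
  {} -< {5}
  {1} -< {1,2}
  {1} -< {1,3}
  {1} -< {1,4}
  ...72 more
Total: 80


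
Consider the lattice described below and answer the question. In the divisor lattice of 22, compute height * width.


Height = length of longest chain minus 1; width = size of largest antichain.
A maximum chain: 1 | 11 | 22  (height 2).
A maximum antichain: {2, 11}  (width 2).
Product = 2 * 2 = 4


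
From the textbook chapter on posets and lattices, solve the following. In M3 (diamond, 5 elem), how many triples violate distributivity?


Distributive law: a ^ (b v c) = (a ^ b) v (a ^ c).
Check all 5^3 = 125 ordered triples (a,b,c).
  e.g. a=a1, b=a2, c=a3: lhs=a1 != rhs=0
  e.g. a=a1, b=a3, c=a2: lhs=a1 != rhs=0
Total violating triples: 6


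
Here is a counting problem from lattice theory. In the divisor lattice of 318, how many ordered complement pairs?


Complement pair (a,b): a meet b = bottom, a join b = top.
Here: gcd(a,b)=1 and lcm(a,b)=318, i.e. a*b=318 with a,b coprime.
Pairs found: (1,318), (2,159), (3,106), (6,53), ... (4 more)
Total ordered pairs: 8


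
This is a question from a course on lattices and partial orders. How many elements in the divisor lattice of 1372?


Divisors of 1372: [1, 2, 4, 7, 14, 28, 49, 98, 196, 343, 686, 1372]
Count: 12


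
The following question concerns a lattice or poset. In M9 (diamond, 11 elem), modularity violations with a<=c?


Modular law: if a <= c then a v (b ^ c) = (a v b) ^ c.
Check all triples (a,b,c) with a <= c among 11 elements.
This lattice is modular (diamonds M_m and their chain-products are modular).
Total violating triples: 0


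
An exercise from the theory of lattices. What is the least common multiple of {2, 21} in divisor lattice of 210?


In a divisor lattice, join = lcm (least common multiple).
Compute lcm iteratively: start with first element, then lcm(current, next).
Elements: [2, 21]
lcm(2,21) = 42
Final lcm = 42


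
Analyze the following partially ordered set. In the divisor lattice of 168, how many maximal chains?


A maximal chain goes from the minimum element to a maximal element via cover relations.
Counting all min-to-max paths in the cover graph.
Total maximal chains: 20


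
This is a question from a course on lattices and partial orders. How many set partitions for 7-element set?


B(n) = number of set partitions of an n-element set.
B(n) satisfies the recurrence: B(n+1) = sum_k C(n,k)*B(k).
B(7) = 877


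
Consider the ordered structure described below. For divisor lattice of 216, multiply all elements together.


Divisors of 216: [1, 2, 3, 4, 6, 8, 9, 12, 18, 24, 27, 36, 54, 72, 108, 216]
Product = n^(d(n)/2) = 216^(16/2)
Product = 4738381338321616896


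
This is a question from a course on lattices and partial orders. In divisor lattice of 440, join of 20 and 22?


In a divisor lattice, join = lcm (least common multiple).
gcd(20,22) = 2
lcm(20,22) = 20*22/gcd = 440/2 = 220


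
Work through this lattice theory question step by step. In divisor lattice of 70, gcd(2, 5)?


Meet=gcd.
gcd(2,5)=1


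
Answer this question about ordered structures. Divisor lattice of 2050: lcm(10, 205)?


Join=lcm.
gcd(10,205)=5
lcm=410


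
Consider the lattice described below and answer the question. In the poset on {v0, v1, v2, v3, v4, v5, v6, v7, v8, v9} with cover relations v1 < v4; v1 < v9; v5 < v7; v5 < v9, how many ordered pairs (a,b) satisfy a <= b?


The order relation is {(a,b) : a <= b}, reflexive so it includes (a,a).
Examples: (v0,v0), (v1,v1), (v1,v4), (v1,v9), (v2,v2), ...
Total ordered pairs: 14


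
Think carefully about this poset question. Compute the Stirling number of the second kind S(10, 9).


S(n,k) = k*S(n-1,k) + S(n-1,k-1).
S(9,9) = 1, S(9,8) = 36
S(10,9) = 9*1 + 36 = 9 + 36
S(10,9) = 45


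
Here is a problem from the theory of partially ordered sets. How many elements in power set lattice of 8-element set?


Power set = 2^n.
2^8 = 256


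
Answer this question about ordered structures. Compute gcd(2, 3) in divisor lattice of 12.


In a divisor lattice, meet = gcd (greatest common divisor).
By Euclidean algorithm or factoring: gcd(2,3) = 1


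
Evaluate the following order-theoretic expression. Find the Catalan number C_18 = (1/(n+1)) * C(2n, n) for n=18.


C(n) = C(2n, n) / (n+1).
C(36, 18) = 9075135300
C(18) = 9075135300 / 19 = 477638700


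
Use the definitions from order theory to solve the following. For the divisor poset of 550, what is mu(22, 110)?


In a divisor lattice, mu(a,b) = mu(b/a) where mu is the classical Mobius function.
b/a = 110/22 = 5
Prime factorization of 5: primes [5]
5 is squarefree with 1 prime factor(s), so mu(5) = (-1)^1 = -1


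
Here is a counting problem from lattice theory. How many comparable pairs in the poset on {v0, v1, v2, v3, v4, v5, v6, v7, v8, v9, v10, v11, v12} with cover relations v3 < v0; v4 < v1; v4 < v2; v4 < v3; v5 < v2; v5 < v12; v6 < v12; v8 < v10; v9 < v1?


A comparable pair {a,b} has a < b or b < a in the order.
Count unordered pairs where one element is strictly below the other.
Examples: {v0,v3}, {v0,v4}, {v1,v4}, {v1,v9}, ...
Total comparable pairs: 10


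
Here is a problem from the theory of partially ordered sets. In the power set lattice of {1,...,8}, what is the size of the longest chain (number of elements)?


A chain is a totally ordered subset; we count the number of elements in a maximum chain.
Compute, for each element x, the size of the longest chain ending at x:
  {}: 1
  {1}: 2
  {2}: 2
  {3}: 2
  {4}: 2
  {5}: 2
  ...
A maximum chain: {} < {1} < {1,2} < {1,2,3} < {1,2,3,4} < {1,2,3,4,5} < {1,2,3,4,5,6} < {1,2,3,4,5,6,7} < {1,2,3,4,5,6,7,8}
Number of elements in the longest chain: 9


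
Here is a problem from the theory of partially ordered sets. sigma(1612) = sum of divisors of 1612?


sigma(n) = sum of divisors.
Divisors of 1612: [1, 2, 4, 13, 26, 31, 52, 62, 124, 403, 806, 1612]
Sum = 3136


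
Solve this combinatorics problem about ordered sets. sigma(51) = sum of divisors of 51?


sigma(n) = sum of divisors.
Divisors of 51: [1, 3, 17, 51]
Sum = 72


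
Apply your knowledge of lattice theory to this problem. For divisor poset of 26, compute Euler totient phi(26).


phi(n) = n * prod_{p|n} (1 - 1/p).
Prime divisors of 26: [2, 13]
phi(26) = 26 * (1 - 1/2) * (1 - 1/13)
phi(26) = 12


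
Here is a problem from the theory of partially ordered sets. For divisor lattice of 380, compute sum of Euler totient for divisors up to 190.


Divisors of 380 up to 190: [1, 2, 4, 5, 10, 19, 20, 38, 76, 95, 190]
phi values: [1, 1, 2, 4, 4, 18, 8, 18, 36, 72, 72]
Sum = 236


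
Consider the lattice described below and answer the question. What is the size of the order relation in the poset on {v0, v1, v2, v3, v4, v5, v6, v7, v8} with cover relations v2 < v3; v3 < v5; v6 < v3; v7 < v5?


The order relation is {(a,b) : a <= b}, reflexive so it includes (a,a).
Examples: (v0,v0), (v1,v1), (v2,v2), (v2,v3), (v2,v5), ...
Total ordered pairs: 15


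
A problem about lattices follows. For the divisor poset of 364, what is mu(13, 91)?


In a divisor lattice, mu(a,b) = mu(b/a) where mu is the classical Mobius function.
b/a = 91/13 = 7
Prime factorization of 7: primes [7]
7 is squarefree with 1 prime factor(s), so mu(7) = (-1)^1 = -1


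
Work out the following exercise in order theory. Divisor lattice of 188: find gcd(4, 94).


In a divisor lattice, meet = gcd (greatest common divisor).
By Euclidean algorithm or factoring: gcd(4,94) = 2


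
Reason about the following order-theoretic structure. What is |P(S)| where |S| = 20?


Power set = 2^n.
2^20 = 1048576


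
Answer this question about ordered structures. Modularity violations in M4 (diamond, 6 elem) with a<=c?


Modular law: if a <= c then a v (b ^ c) = (a v b) ^ c.
Check all triples (a,b,c) with a <= c among 6 elements.
This lattice is modular (diamonds M_m and their chain-products are modular).
Total violating triples: 0


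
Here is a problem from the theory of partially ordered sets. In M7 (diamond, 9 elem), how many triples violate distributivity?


Distributive law: a ^ (b v c) = (a ^ b) v (a ^ c).
Check all 9^3 = 729 ordered triples (a,b,c).
  e.g. a=a1, b=a2, c=a3: lhs=a1 != rhs=0
  e.g. a=a1, b=a2, c=a4: lhs=a1 != rhs=0
Total violating triples: 210


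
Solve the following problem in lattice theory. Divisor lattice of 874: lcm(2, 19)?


Join=lcm.
gcd(2,19)=1
lcm=38


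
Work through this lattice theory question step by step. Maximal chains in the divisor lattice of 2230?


A maximal chain goes from the minimum element to a maximal element via cover relations.
Counting all min-to-max paths in the cover graph.
Total maximal chains: 6


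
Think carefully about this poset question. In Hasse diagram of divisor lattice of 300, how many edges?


A cover relation a -< b holds when a < b with no c strictly between.
Cover relations:
  1 -< 2
  1 -< 3
  1 -< 5
  2 -< 4
  2 -< 6
  2 -< 10
  3 -< 6
  3 -< 15
  ...25 more
Total: 33


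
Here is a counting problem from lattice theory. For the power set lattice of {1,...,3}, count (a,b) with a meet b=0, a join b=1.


Complement pair (a,b): a meet b = bottom, a join b = top.
Here: A intersect B = {} and A union B = {1,...,3}.
Pairs found: ({},{1,2,3}), ({1},{2,3}), ({2},{1,3}), ({3},{1,2}), ... (4 more)
Total ordered pairs: 8


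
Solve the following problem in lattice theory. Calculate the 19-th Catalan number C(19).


C(n) = C(2n, n) / (n+1).
C(38, 19) = 35345263800
C(19) = 35345263800 / 20 = 1767263190


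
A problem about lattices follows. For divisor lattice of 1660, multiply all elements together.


Divisors of 1660: [1, 2, 4, 5, 10, 20, 83, 166, 332, 415, 830, 1660]
Product = n^(d(n)/2) = 1660^(12/2)
Product = 20924183895616000000


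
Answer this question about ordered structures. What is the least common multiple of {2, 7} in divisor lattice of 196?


In a divisor lattice, join = lcm (least common multiple).
Compute lcm iteratively: start with first element, then lcm(current, next).
Elements: [2, 7]
lcm(2,7) = 14
Final lcm = 14


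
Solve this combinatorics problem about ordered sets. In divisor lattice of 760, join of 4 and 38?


In a divisor lattice, join = lcm (least common multiple).
gcd(4,38) = 2
lcm(4,38) = 4*38/gcd = 152/2 = 76


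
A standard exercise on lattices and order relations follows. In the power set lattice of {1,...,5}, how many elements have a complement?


An element a is complemented if some b has a meet b = bottom, a join b = top.
every subset A has complement S\A, so all elements are complemented.
Complemented elements: {}, {1}, {2}, {3}, {4}, {5}, ... (26 more)
Count: 32


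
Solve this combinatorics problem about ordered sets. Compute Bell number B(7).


B(n) = number of set partitions of an n-element set.
B(n) satisfies the recurrence: B(n+1) = sum_k C(n,k)*B(k).
B(7) = 877


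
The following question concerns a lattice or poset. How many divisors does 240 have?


Divisors of 240: [1, 2, 3, 4, 5, 6, 8, 10, 12, 15, 16, 20, 24, 30, 40, 48, 60, 80, 120, 240]
Count: 20


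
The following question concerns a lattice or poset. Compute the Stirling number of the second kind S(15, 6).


S(n,k) = k*S(n-1,k) + S(n-1,k-1).
S(14,6) = 63436373, S(14,5) = 40075035
S(15,6) = 6*63436373 + 40075035 = 380618238 + 40075035
S(15,6) = 420693273


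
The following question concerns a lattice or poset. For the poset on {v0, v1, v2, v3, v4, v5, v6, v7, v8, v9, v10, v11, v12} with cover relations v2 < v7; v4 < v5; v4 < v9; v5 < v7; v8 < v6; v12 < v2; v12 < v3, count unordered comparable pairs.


A comparable pair {a,b} has a < b or b < a in the order.
Count unordered pairs where one element is strictly below the other.
Examples: {v2,v7}, {v2,v12}, {v3,v12}, {v4,v5}, ...
Total comparable pairs: 9


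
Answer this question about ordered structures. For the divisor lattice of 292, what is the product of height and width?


Height = length of longest chain minus 1; width = size of largest antichain.
A maximum chain: 1 | 73 | 146 | 292  (height 3).
A maximum antichain: {2, 73}  (width 2).
Product = 3 * 2 = 6


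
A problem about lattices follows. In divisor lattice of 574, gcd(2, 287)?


Meet=gcd.
gcd(2,287)=1


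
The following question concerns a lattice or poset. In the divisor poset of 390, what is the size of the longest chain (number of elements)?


A chain is a totally ordered subset; we count the number of elements in a maximum chain.
Compute, for each element x, the size of the longest chain ending at x:
  1: 1
  2: 2
  3: 2
  5: 2
  13: 2
  6: 3
  ...
A maximum chain: 1 < 2 < 6 < 30 < 390
Number of elements in the longest chain: 5


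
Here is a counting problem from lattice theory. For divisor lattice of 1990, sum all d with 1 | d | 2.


Interval [1,2] in divisors of 1990: [1, 2]
Sum = 3


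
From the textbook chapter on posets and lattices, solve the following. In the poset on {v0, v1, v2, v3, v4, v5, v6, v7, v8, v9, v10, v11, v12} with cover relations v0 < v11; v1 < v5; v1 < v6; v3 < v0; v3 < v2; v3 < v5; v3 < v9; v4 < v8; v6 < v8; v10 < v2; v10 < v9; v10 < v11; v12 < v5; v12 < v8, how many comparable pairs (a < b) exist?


A comparable pair {a,b} has a < b or b < a in the order.
Count unordered pairs where one element is strictly below the other.
Examples: {v0,v3}, {v0,v11}, {v1,v5}, {v1,v6}, ...
Total comparable pairs: 16


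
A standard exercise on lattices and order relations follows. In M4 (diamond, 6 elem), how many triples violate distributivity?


Distributive law: a ^ (b v c) = (a ^ b) v (a ^ c).
Check all 6^3 = 216 ordered triples (a,b,c).
  e.g. a=a1, b=a2, c=a3: lhs=a1 != rhs=0
  e.g. a=a1, b=a2, c=a4: lhs=a1 != rhs=0
Total violating triples: 24


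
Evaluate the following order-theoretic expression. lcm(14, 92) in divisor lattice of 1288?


Join=lcm.
gcd(14,92)=2
lcm=644


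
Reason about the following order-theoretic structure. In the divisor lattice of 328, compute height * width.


Height = length of longest chain minus 1; width = size of largest antichain.
A maximum chain: 1 | 41 | 82 | 164 | 328  (height 4).
A maximum antichain: {2, 41}  (width 2).
Product = 4 * 2 = 8


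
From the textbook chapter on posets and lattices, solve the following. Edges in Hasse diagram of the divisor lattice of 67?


A cover relation a -< b holds when a < b with no c strictly between.
Cover relations:
  1 -< 67
Total: 1


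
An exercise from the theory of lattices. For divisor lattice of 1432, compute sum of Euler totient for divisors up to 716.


Divisors of 1432 up to 716: [1, 2, 4, 8, 179, 358, 716]
phi values: [1, 1, 2, 4, 178, 178, 356]
Sum = 720


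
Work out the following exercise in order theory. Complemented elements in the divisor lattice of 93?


An element a is complemented if some b has a meet b = bottom, a join b = top.
a is complemented iff gcd(a, n/a)=1, i.e. a is a unitary divisor of 93.
Complemented elements: 1, 3, 31, 93
Count: 4


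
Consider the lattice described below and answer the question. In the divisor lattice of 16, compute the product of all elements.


Divisors of 16: [1, 2, 4, 8, 16]
Product = n^(d(n)/2) = 16^(5/2)
Product = 1024


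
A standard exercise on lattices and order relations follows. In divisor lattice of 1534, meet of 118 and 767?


In a divisor lattice, meet = gcd (greatest common divisor).
By Euclidean algorithm or factoring: gcd(118,767) = 59


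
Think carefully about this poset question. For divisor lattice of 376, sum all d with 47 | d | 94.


Interval [47,94] in divisors of 376: [47, 94]
Sum = 141


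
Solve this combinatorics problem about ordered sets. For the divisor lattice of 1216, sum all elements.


sigma(n) = sum of divisors.
Divisors of 1216: [1, 2, 4, 8, 16, 19, 32, 38, 64, 76, 152, 304, 608, 1216]
Sum = 2540


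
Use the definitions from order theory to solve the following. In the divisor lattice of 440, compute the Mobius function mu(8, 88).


In a divisor lattice, mu(a,b) = mu(b/a) where mu is the classical Mobius function.
b/a = 88/8 = 11
Prime factorization of 11: primes [11]
11 is squarefree with 1 prime factor(s), so mu(11) = (-1)^1 = -1


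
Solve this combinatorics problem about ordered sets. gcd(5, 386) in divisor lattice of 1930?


Meet=gcd.
gcd(5,386)=1


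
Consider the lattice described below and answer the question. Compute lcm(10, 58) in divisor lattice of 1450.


In a divisor lattice, join = lcm (least common multiple).
gcd(10,58) = 2
lcm(10,58) = 10*58/gcd = 580/2 = 290


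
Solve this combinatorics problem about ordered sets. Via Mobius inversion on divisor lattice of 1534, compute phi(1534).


phi(n) = n * prod_{p|n} (1 - 1/p).
Prime divisors of 1534: [2, 13, 59]
phi(1534) = 1534 * (1 - 1/2) * (1 - 1/13) * (1 - 1/59)
phi(1534) = 696


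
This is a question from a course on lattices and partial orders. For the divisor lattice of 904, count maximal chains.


A maximal chain goes from the minimum element to a maximal element via cover relations.
Counting all min-to-max paths in the cover graph.
Total maximal chains: 4


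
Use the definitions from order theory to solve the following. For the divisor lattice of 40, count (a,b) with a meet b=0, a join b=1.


Complement pair (a,b): a meet b = bottom, a join b = top.
Here: gcd(a,b)=1 and lcm(a,b)=40, i.e. a*b=40 with a,b coprime.
Pairs found: (1,40), (5,8), (8,5), (40,1)
Total ordered pairs: 4


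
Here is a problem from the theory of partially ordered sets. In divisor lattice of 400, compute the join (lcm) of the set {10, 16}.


In a divisor lattice, join = lcm (least common multiple).
Compute lcm iteratively: start with first element, then lcm(current, next).
Elements: [10, 16]
lcm(10,16) = 80
Final lcm = 80


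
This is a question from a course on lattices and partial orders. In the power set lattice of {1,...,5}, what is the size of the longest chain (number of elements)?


A chain is a totally ordered subset; we count the number of elements in a maximum chain.
Compute, for each element x, the size of the longest chain ending at x:
  {}: 1
  {1}: 2
  {2}: 2
  {3}: 2
  {4}: 2
  {5}: 2
  ...
A maximum chain: {} < {1} < {1,2} < {1,2,3} < {1,2,3,4} < {1,2,3,4,5}
Number of elements in the longest chain: 6


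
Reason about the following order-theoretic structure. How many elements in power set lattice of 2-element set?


Power set = 2^n.
2^2 = 4


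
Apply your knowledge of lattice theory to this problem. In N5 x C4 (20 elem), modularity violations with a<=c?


Modular law: if a <= c then a v (b ^ c) = (a v b) ^ c.
Check all triples (a,b,c) with a <= c among 20 elements.
  e.g. a=(a,0), b=(c,0), c=(b,0): lhs=(a,0) != rhs=(b,0)
  e.g. a=(a,0), b=(c,1), c=(b,0): lhs=(a,0) != rhs=(b,0)
Total violating triples: 40


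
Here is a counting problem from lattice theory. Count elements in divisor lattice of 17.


Divisors of 17: [1, 17]
Count: 2


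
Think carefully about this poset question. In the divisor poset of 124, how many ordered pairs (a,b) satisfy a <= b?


The order relation is {(a,b) : a <= b}, reflexive so it includes (a,a).
Examples: (1,1), (1,124), (1,2), (1,31), (1,4), ...
Total ordered pairs: 18


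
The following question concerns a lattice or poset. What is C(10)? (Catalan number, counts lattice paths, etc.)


C(n) = C(2n, n) / (n+1).
C(20, 10) = 184756
C(10) = 184756 / 11 = 16796


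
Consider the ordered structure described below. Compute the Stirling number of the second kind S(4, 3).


S(n,k) = k*S(n-1,k) + S(n-1,k-1).
S(3,3) = 1, S(3,2) = 3
S(4,3) = 3*1 + 3 = 3 + 3
S(4,3) = 6


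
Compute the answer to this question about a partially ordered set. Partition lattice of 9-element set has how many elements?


B(n) = number of set partitions of an n-element set.
B(n) satisfies the recurrence: B(n+1) = sum_k C(n,k)*B(k).
B(9) = 21147


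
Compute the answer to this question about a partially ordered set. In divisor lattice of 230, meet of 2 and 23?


In a divisor lattice, meet = gcd (greatest common divisor).
By Euclidean algorithm or factoring: gcd(2,23) = 1


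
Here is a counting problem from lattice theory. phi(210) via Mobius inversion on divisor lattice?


phi(n) = n * prod_{p|n} (1 - 1/p).
Prime divisors of 210: [2, 3, 5, 7]
phi(210) = 210 * (1 - 1/2) * (1 - 1/3) * (1 - 1/5) * (1 - 1/7)
phi(210) = 48


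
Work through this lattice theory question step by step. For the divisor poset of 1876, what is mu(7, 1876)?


In a divisor lattice, mu(a,b) = mu(b/a) where mu is the classical Mobius function.
b/a = 1876/7 = 268
Prime factorization of 268: primes [2, 67]
268 is not squarefree, so mu(268) = 0


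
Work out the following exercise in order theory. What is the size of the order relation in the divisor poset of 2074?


The order relation is {(a,b) : a <= b}, reflexive so it includes (a,a).
Examples: (1,1), (1,1037), (1,122), (1,17), (1,2), ...
Total ordered pairs: 27


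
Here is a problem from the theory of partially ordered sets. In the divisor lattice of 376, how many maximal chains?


A maximal chain goes from the minimum element to a maximal element via cover relations.
Counting all min-to-max paths in the cover graph.
Total maximal chains: 4


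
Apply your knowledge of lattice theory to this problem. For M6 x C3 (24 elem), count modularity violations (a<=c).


Modular law: if a <= c then a v (b ^ c) = (a v b) ^ c.
Check all triples (a,b,c) with a <= c among 24 elements.
This lattice is modular (diamonds M_m and their chain-products are modular).
Total violating triples: 0


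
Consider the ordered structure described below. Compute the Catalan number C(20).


C(n) = C(2n, n) / (n+1).
C(40, 20) = 137846528820
C(20) = 137846528820 / 21 = 6564120420


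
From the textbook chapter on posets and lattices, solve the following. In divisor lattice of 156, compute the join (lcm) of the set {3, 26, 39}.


In a divisor lattice, join = lcm (least common multiple).
Compute lcm iteratively: start with first element, then lcm(current, next).
Elements: [3, 26, 39]
lcm(3,26) = 78
lcm(78,39) = 78
Final lcm = 78


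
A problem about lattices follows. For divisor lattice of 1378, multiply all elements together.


Divisors of 1378: [1, 2, 13, 26, 53, 106, 689, 1378]
Product = n^(d(n)/2) = 1378^(8/2)
Product = 3605760445456


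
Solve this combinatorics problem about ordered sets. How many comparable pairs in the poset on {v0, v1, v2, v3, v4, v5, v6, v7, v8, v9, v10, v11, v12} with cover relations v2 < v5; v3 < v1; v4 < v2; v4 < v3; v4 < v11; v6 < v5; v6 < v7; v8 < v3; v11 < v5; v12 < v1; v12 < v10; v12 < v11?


A comparable pair {a,b} has a < b or b < a in the order.
Count unordered pairs where one element is strictly below the other.
Examples: {v1,v3}, {v1,v4}, {v1,v8}, {v1,v12}, ...
Total comparable pairs: 16


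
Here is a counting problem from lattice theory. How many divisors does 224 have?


Divisors of 224: [1, 2, 4, 7, 8, 14, 16, 28, 32, 56, 112, 224]
Count: 12


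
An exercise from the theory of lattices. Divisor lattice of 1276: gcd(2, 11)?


Meet=gcd.
gcd(2,11)=1


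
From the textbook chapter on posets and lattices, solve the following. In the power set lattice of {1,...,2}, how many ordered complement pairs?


Complement pair (a,b): a meet b = bottom, a join b = top.
Here: A intersect B = {} and A union B = {1,...,2}.
Pairs found: ({},{1,2}), ({1},{2}), ({2},{1}), ({1,2},{})
Total ordered pairs: 4


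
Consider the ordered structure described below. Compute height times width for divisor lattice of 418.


Height = length of longest chain minus 1; width = size of largest antichain.
A maximum chain: 1 | 19 | 209 | 418  (height 3).
A maximum antichain: {2, 11, 19}  (width 3).
Product = 3 * 3 = 9


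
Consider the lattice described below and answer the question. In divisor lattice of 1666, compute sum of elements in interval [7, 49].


Interval [7,49] in divisors of 1666: [7, 49]
Sum = 56


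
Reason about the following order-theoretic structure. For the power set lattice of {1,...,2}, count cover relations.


A cover relation a -< b holds when a < b with no c strictly between.
Cover relations:
  {} -< {1}
  {} -< {2}
  {1} -< {1,2}
  {2} -< {1,2}
Total: 4


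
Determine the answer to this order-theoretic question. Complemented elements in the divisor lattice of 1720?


An element a is complemented if some b has a meet b = bottom, a join b = top.
a is complemented iff gcd(a, n/a)=1, i.e. a is a unitary divisor of 1720.
Complemented elements: 1, 5, 8, 40, 43, 215, ... (2 more)
Count: 8


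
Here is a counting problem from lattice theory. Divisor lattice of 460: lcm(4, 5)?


Join=lcm.
gcd(4,5)=1
lcm=20


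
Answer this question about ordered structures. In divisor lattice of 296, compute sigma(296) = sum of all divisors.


sigma(n) = sum of divisors.
Divisors of 296: [1, 2, 4, 8, 37, 74, 148, 296]
Sum = 570


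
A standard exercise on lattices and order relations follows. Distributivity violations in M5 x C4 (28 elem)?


Distributive law: a ^ (b v c) = (a ^ b) v (a ^ c).
Check all 28^3 = 21952 ordered triples (a,b,c).
  e.g. a=(a1,0), b=(a2,0), c=(a3,0): lhs=(a1,0) != rhs=(0,0)
  e.g. a=(a1,0), b=(a2,0), c=(a3,1): lhs=(a1,0) != rhs=(0,0)
Total violating triples: 3840


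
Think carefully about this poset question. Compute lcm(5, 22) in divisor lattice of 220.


In a divisor lattice, join = lcm (least common multiple).
gcd(5,22) = 1
lcm(5,22) = 5*22/gcd = 110/1 = 110


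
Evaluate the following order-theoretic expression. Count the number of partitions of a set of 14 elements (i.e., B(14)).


B(n) = number of set partitions of an n-element set.
B(n) satisfies the recurrence: B(n+1) = sum_k C(n,k)*B(k).
B(14) = 190899322


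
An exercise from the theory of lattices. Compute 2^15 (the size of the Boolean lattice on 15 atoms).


Power set = 2^n.
2^15 = 32768


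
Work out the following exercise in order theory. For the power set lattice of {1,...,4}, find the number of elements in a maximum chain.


A chain is a totally ordered subset; we count the number of elements in a maximum chain.
Compute, for each element x, the size of the longest chain ending at x:
  {}: 1
  {1}: 2
  {2}: 2
  {3}: 2
  {4}: 2
  {1,2}: 3
  ...
A maximum chain: {} < {1} < {1,2} < {1,2,3} < {1,2,3,4}
Number of elements in the longest chain: 5


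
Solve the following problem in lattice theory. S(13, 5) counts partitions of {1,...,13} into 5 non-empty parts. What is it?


S(n,k) = k*S(n-1,k) + S(n-1,k-1).
S(12,5) = 1379400, S(12,4) = 611501
S(13,5) = 5*1379400 + 611501 = 6897000 + 611501
S(13,5) = 7508501
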